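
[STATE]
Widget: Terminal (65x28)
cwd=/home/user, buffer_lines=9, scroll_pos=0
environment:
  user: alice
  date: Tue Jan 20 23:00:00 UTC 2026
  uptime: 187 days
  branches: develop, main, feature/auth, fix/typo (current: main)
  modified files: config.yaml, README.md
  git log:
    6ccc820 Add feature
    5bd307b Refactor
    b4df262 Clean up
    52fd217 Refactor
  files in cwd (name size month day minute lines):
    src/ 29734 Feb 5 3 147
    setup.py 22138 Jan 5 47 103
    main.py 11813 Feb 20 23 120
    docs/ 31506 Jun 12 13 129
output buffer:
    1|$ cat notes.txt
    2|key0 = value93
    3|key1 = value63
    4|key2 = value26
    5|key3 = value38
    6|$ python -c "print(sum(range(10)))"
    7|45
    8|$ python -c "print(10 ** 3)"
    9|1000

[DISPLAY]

$ cat notes.txt                                                  
key0 = value93                                                   
key1 = value63                                                   
key2 = value26                                                   
key3 = value38                                                   
$ python -c "print(sum(range(10)))"                              
45                                                               
$ python -c "print(10 ** 3)"                                     
1000                                                             
$ █                                                              
                                                                 
                                                                 
                                                                 
                                                                 
                                                                 
                                                                 
                                                                 
                                                                 
                                                                 
                                                                 
                                                                 
                                                                 
                                                                 
                                                                 
                                                                 
                                                                 
                                                                 
                                                                 


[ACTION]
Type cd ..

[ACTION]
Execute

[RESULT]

$ cat notes.txt                                                  
key0 = value93                                                   
key1 = value63                                                   
key2 = value26                                                   
key3 = value38                                                   
$ python -c "print(sum(range(10)))"                              
45                                                               
$ python -c "print(10 ** 3)"                                     
1000                                                             
$ cd ..                                                          
                                                                 
$ █                                                              
                                                                 
                                                                 
                                                                 
                                                                 
                                                                 
                                                                 
                                                                 
                                                                 
                                                                 
                                                                 
                                                                 
                                                                 
                                                                 
                                                                 
                                                                 
                                                                 


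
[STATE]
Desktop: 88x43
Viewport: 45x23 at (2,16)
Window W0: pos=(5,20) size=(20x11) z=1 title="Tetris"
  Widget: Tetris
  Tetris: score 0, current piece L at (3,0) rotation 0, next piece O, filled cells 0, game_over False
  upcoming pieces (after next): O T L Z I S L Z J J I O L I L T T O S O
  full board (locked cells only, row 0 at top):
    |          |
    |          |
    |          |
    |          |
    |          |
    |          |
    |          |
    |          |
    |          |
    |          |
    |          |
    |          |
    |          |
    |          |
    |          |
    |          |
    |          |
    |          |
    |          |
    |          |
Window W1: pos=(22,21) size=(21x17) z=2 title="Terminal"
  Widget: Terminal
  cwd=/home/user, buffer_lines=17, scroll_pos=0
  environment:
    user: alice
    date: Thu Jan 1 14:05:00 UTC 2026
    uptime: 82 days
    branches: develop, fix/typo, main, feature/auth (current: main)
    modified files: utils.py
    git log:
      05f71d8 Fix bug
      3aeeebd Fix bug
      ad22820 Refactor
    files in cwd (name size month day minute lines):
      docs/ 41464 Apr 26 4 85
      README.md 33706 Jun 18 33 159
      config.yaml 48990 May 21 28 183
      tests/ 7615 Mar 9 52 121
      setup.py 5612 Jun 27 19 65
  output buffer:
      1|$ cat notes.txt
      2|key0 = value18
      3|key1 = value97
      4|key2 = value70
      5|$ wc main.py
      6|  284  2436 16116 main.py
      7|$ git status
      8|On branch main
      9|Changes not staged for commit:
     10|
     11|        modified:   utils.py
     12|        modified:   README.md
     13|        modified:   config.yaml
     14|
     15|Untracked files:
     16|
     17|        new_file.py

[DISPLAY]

                                             
                                             
                                             
                                             
   ┏━━━━━━━━━━━━━━━━━━┓                      
   ┃ Tetris         ┏━━━━━━━━━━━━━━━━━━━┓    
   ┠────────────────┃ Terminal          ┃    
   ┃                ┠───────────────────┨    
   ┃                ┃$ cat notes.txt    ┃    
   ┃                ┃key0 = value18     ┃    
   ┃                ┃key1 = value97     ┃    
   ┃                ┃key2 = value70     ┃    
   ┃                ┃$ wc main.py       ┃    
   ┃                ┃  284  2436 16116 m┃    
   ┗━━━━━━━━━━━━━━━━┃$ git status       ┃    
                    ┃On branch main     ┃    
                    ┃Changes not staged ┃    
                    ┃                   ┃    
                    ┃        modified:  ┃    
                    ┃        modified:  ┃    
                    ┃        modified:  ┃    
                    ┗━━━━━━━━━━━━━━━━━━━┛    
                                             


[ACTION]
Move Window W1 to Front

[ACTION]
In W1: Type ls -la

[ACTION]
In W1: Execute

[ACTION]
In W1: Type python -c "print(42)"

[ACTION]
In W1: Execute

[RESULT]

                                             
                                             
                                             
                                             
   ┏━━━━━━━━━━━━━━━━━━┓                      
   ┃ Tetris         ┏━━━━━━━━━━━━━━━━━━━┓    
   ┠────────────────┃ Terminal          ┃    
   ┃                ┠───────────────────┨    
   ┃                ┃                   ┃    
   ┃                ┃Untracked files:   ┃    
   ┃                ┃                   ┃    
   ┃                ┃        new_file.py┃    
   ┃                ┃$ ls -la           ┃    
   ┃                ┃drwxr-xr-x  1 alice┃    
   ┗━━━━━━━━━━━━━━━━┃-rw-r--r--  1 alice┃    
                    ┃-rw-r--r--  1 alice┃    
                    ┃drwxr-xr-x  1 alice┃    
                    ┃-rw-r--r--  1 alice┃    
                    ┃$ python -c "print(┃    
                    ┃42                 ┃    
                    ┃$ █                ┃    
                    ┗━━━━━━━━━━━━━━━━━━━┛    
                                             


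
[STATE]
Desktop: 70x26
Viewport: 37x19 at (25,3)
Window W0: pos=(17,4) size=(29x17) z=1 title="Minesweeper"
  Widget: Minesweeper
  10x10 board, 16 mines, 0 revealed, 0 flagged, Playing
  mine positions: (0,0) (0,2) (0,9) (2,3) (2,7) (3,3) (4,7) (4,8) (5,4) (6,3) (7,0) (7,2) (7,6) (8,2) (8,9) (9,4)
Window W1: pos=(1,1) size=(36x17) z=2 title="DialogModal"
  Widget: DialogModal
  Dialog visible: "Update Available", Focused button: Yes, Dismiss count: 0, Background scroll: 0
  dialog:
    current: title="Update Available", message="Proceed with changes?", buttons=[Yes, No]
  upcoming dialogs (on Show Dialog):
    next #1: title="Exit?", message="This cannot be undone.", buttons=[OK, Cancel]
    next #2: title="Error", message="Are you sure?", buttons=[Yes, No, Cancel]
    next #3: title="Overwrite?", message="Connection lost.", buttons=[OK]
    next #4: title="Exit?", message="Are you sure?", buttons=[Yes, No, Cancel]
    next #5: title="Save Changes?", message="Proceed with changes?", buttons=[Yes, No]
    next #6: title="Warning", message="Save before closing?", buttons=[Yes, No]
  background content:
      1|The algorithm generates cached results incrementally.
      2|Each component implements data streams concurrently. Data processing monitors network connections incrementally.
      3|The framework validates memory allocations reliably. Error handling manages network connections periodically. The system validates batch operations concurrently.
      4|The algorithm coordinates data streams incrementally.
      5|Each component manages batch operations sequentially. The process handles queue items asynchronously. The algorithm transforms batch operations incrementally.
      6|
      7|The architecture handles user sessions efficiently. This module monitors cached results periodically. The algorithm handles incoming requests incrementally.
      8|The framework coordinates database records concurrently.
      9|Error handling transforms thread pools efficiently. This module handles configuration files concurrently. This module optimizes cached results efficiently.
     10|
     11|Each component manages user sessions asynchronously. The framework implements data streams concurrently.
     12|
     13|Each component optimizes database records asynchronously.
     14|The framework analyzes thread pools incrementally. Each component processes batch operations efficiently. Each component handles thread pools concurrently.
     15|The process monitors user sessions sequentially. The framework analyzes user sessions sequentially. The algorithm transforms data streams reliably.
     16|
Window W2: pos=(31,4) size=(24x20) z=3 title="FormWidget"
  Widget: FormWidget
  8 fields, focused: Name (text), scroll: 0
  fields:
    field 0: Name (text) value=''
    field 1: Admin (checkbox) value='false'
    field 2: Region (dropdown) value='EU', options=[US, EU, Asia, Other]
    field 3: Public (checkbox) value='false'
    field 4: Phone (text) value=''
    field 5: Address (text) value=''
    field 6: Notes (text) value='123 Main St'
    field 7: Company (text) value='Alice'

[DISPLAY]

───────────┨                         
 cache┏━━━━━━━━━━━━━━━━━━━━━━┓       
ts dat┃ FormWidget           ┃       
 memor┠──────────────────────┨       
es dat┃> Name:       [      ]┃       
─────┐┃  Admin:      [ ]     ┃       
le   │┃  Region:     [EU   ▼]┃       
ges? │┃  Public:     [ ]     ┃       
     │┃  Phone:      [      ]┃       
─────┘┃  Address:    [      ]┃       
      ┃  Notes:      [123 Ma]┃       
user s┃  Company:    [Alice ]┃       
      ┃                      ┃       
s data┃                      ┃       
━━━━━━┃                      ┃       
      ┃                      ┃       
      ┃                      ┃       
━━━━━━┃                      ┃       
      ┃                      ┃       


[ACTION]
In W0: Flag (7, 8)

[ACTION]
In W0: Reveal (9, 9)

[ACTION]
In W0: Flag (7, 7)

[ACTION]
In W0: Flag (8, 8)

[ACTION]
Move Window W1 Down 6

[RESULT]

                                     
━━━━━━┏━━━━━━━━━━━━━━━━━━━━━━┓       
eeper ┃ FormWidget           ┃       
──────┠──────────────────────┨       
━━━━━━┃> Name:       [      ]┃       
      ┃  Admin:      [ ]     ┃       
──────┃  Region:     [EU   ▼]┃       
 cache┃  Public:     [ ]     ┃       
ts dat┃  Phone:      [      ]┃       
 memor┃  Address:    [      ]┃       
es dat┃  Notes:      [123 Ma]┃       
─────┐┃  Company:    [Alice ]┃       
le   │┃                      ┃       
ges? │┃                      ┃       
     │┃                      ┃       
─────┘┃                      ┃       
      ┃                      ┃       
user s┃                      ┃       
      ┃                      ┃       


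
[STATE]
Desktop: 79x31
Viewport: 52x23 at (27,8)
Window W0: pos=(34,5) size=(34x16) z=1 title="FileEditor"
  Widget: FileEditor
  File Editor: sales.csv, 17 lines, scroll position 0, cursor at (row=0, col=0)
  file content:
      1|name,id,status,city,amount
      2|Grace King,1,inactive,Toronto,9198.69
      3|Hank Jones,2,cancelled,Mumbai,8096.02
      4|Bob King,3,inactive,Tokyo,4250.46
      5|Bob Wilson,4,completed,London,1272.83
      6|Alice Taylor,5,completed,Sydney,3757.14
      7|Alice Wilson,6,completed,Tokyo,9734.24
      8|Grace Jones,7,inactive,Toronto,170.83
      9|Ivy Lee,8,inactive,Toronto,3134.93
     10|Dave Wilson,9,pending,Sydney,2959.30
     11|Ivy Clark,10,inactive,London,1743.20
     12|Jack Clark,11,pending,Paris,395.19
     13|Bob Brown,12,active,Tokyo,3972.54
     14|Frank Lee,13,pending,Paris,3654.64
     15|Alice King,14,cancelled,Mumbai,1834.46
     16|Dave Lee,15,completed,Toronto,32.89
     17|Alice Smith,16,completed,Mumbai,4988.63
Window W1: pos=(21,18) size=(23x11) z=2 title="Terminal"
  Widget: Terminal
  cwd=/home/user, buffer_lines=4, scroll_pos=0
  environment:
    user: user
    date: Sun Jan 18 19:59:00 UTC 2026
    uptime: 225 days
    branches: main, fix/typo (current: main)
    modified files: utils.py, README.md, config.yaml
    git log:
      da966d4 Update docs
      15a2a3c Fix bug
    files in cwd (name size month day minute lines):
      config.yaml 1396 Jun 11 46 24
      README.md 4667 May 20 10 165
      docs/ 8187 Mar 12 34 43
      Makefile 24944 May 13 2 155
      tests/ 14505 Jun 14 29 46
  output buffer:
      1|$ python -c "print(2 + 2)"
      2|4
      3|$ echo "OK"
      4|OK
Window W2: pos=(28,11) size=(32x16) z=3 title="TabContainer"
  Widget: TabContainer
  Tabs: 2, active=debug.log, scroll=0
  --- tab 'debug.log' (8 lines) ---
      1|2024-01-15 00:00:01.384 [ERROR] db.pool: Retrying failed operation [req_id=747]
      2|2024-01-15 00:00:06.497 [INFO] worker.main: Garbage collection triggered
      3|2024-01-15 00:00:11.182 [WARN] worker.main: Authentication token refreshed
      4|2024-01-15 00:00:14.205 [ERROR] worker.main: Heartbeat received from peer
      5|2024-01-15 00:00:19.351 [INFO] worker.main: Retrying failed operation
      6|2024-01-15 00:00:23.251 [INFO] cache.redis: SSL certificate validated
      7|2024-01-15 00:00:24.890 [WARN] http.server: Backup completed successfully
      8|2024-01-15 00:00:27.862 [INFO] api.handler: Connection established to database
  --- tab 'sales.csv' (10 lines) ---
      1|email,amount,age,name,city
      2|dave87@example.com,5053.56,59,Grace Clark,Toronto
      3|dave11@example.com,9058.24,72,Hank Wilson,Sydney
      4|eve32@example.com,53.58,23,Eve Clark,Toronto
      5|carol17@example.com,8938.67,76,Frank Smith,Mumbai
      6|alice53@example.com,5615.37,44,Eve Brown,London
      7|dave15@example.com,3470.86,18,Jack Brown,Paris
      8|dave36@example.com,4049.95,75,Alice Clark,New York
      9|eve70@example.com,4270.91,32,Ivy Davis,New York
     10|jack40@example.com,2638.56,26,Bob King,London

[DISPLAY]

       ┃█ame,id,status,city,amount     ▲┃           
       ┃Grace King,1,inactive,Toronto,9█┃           
       ┃Hank Jones,2,cancelled,Mumbai,8░┃           
 ┏━━━━━━━━━━━━━━━━━━━━━━━━━━━━━━┓,4250.░┃           
 ┃ TabContainer                 ┃ndon,1░┃           
 ┠──────────────────────────────┨Sydney░┃           
 ┃[debug.log]│ sales.csv        ┃Tokyo,░┃           
 ┃──────────────────────────────┃ronto,░┃           
 ┃2024-01-15 00:00:01.384 [ERROR┃o,3134░┃           
 ┃2024-01-15 00:00:06.497 [INFO]┃ney,29░┃           
━┃2024-01-15 00:00:11.182 [WARN]┃don,17░┃           
i┃2024-01-15 00:00:14.205 [ERROR┃is,395▼┃           
─┃2024-01-15 00:00:19.351 [INFO]┃━━━━━━━┛           
h┃2024-01-15 00:00:23.251 [INFO]┃                   
 ┃2024-01-15 00:00:24.890 [WARN]┃                   
o┃2024-01-15 00:00:27.862 [INFO]┃                   
 ┃                              ┃                   
 ┃                              ┃                   
 ┗━━━━━━━━━━━━━━━━━━━━━━━━━━━━━━┛                   
                ┃                                   
━━━━━━━━━━━━━━━━┛                                   
                                                    
                                                    


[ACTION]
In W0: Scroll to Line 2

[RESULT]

       ┃Grace King,1,inactive,Toronto,9▲┃           
       ┃Hank Jones,2,cancelled,Mumbai,8░┃           
       ┃Bob King,3,inactive,Tokyo,4250.░┃           
 ┏━━━━━━━━━━━━━━━━━━━━━━━━━━━━━━┓ndon,1█┃           
 ┃ TabContainer                 ┃Sydney░┃           
 ┠──────────────────────────────┨Tokyo,░┃           
 ┃[debug.log]│ sales.csv        ┃ronto,░┃           
 ┃──────────────────────────────┃o,3134░┃           
 ┃2024-01-15 00:00:01.384 [ERROR┃ney,29░┃           
 ┃2024-01-15 00:00:06.497 [INFO]┃don,17░┃           
━┃2024-01-15 00:00:11.182 [WARN]┃is,395░┃           
i┃2024-01-15 00:00:14.205 [ERROR┃,3972.▼┃           
─┃2024-01-15 00:00:19.351 [INFO]┃━━━━━━━┛           
h┃2024-01-15 00:00:23.251 [INFO]┃                   
 ┃2024-01-15 00:00:24.890 [WARN]┃                   
o┃2024-01-15 00:00:27.862 [INFO]┃                   
 ┃                              ┃                   
 ┃                              ┃                   
 ┗━━━━━━━━━━━━━━━━━━━━━━━━━━━━━━┛                   
                ┃                                   
━━━━━━━━━━━━━━━━┛                                   
                                                    
                                                    


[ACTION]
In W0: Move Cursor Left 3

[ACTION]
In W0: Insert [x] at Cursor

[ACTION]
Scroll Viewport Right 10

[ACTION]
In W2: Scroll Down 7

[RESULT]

       ┃Grace King,1,inactive,Toronto,9▲┃           
       ┃Hank Jones,2,cancelled,Mumbai,8░┃           
       ┃Bob King,3,inactive,Tokyo,4250.░┃           
 ┏━━━━━━━━━━━━━━━━━━━━━━━━━━━━━━┓ndon,1█┃           
 ┃ TabContainer                 ┃Sydney░┃           
 ┠──────────────────────────────┨Tokyo,░┃           
 ┃[debug.log]│ sales.csv        ┃ronto,░┃           
 ┃──────────────────────────────┃o,3134░┃           
 ┃2024-01-15 00:00:27.862 [INFO]┃ney,29░┃           
 ┃                              ┃don,17░┃           
━┃                              ┃is,395░┃           
i┃                              ┃,3972.▼┃           
─┃                              ┃━━━━━━━┛           
h┃                              ┃                   
 ┃                              ┃                   
o┃                              ┃                   
 ┃                              ┃                   
 ┃                              ┃                   
 ┗━━━━━━━━━━━━━━━━━━━━━━━━━━━━━━┛                   
                ┃                                   
━━━━━━━━━━━━━━━━┛                                   
                                                    
                                                    


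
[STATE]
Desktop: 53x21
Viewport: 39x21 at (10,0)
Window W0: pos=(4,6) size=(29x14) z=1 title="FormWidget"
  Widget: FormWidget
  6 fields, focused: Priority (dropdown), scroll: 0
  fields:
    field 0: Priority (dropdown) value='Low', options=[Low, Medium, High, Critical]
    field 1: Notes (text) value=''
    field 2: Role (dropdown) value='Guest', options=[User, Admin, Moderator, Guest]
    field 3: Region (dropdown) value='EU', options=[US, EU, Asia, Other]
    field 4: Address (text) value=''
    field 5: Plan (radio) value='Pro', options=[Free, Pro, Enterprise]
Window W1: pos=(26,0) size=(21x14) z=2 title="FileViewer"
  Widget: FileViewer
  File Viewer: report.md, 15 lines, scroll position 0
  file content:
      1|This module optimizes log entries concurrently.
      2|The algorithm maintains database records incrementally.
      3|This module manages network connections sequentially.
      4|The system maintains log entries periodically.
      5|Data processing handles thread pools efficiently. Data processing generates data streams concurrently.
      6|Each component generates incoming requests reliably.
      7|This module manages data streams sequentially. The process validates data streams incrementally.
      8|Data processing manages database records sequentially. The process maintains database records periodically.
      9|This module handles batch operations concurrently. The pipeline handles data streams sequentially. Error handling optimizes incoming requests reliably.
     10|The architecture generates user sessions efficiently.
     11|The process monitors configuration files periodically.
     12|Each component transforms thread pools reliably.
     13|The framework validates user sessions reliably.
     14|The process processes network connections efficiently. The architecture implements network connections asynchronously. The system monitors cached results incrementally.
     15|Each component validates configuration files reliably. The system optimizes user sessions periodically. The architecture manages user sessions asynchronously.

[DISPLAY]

                ┏━━━━━━━━━━━━━━━━━━━┓  
                ┃ FileViewer        ┃  
                ┠───────────────────┨  
                ┃This module optimi▲┃  
                ┃The algorithm main█┃  
                ┃This module manage░┃  
━━━━━━━━━━━━━━━━┃The system maintai░┃  
Widget          ┃Data processing ha░┃  
────────────────┃Each component gen░┃  
ority:   [Low   ┃This module manage░┃  
es:      [      ┃Data processing ma░┃  
e:       [Guest ┃This module handle░┃  
ion:     [EU    ┃The architecture g▼┃  
ress:    [      ┗━━━━━━━━━━━━━━━━━━━┛  
n:       ( ) Free  (●)┃                
                      ┃                
                      ┃                
                      ┃                
                      ┃                
━━━━━━━━━━━━━━━━━━━━━━┛                
                                       


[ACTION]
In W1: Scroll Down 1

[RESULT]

                ┏━━━━━━━━━━━━━━━━━━━┓  
                ┃ FileViewer        ┃  
                ┠───────────────────┨  
                ┃The algorithm main▲┃  
                ┃This module manage░┃  
                ┃The system maintai█┃  
━━━━━━━━━━━━━━━━┃Data processing ha░┃  
Widget          ┃Each component gen░┃  
────────────────┃This module manage░┃  
ority:   [Low   ┃Data processing ma░┃  
es:      [      ┃This module handle░┃  
e:       [Guest ┃The architecture g░┃  
ion:     [EU    ┃The process monito▼┃  
ress:    [      ┗━━━━━━━━━━━━━━━━━━━┛  
n:       ( ) Free  (●)┃                
                      ┃                
                      ┃                
                      ┃                
                      ┃                
━━━━━━━━━━━━━━━━━━━━━━┛                
                                       


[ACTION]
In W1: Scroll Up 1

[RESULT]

                ┏━━━━━━━━━━━━━━━━━━━┓  
                ┃ FileViewer        ┃  
                ┠───────────────────┨  
                ┃This module optimi▲┃  
                ┃The algorithm main█┃  
                ┃This module manage░┃  
━━━━━━━━━━━━━━━━┃The system maintai░┃  
Widget          ┃Data processing ha░┃  
────────────────┃Each component gen░┃  
ority:   [Low   ┃This module manage░┃  
es:      [      ┃Data processing ma░┃  
e:       [Guest ┃This module handle░┃  
ion:     [EU    ┃The architecture g▼┃  
ress:    [      ┗━━━━━━━━━━━━━━━━━━━┛  
n:       ( ) Free  (●)┃                
                      ┃                
                      ┃                
                      ┃                
                      ┃                
━━━━━━━━━━━━━━━━━━━━━━┛                
                                       


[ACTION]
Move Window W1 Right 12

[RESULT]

                      ┏━━━━━━━━━━━━━━━━
                      ┃ FileViewer     
                      ┠────────────────
                      ┃This module opti
                      ┃The algorithm ma
                      ┃This module mana
━━━━━━━━━━━━━━━━━━━━━━┃The system maint
Widget                ┃Data processing 
──────────────────────┃Each component g
ority:   [Low       ▼]┃This module mana
es:      [           ]┃Data processing 
e:       [Guest     ▼]┃This module hand
ion:     [EU        ▼]┃The architecture
ress:    [           ]┗━━━━━━━━━━━━━━━━
n:       ( ) Free  (●)┃                
                      ┃                
                      ┃                
                      ┃                
                      ┃                
━━━━━━━━━━━━━━━━━━━━━━┛                
                                       


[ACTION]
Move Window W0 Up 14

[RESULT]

━━━━━━━━━━━━━━━━━━━━━━┏━━━━━━━━━━━━━━━━
Widget                ┃ FileViewer     
──────────────────────┠────────────────
ority:   [Low       ▼]┃This module opti
es:      [           ]┃The algorithm ma
e:       [Guest     ▼]┃This module mana
ion:     [EU        ▼]┃The system maint
ress:    [           ]┃Data processing 
n:       ( ) Free  (●)┃Each component g
                      ┃This module mana
                      ┃Data processing 
                      ┃This module hand
                      ┃The architecture
━━━━━━━━━━━━━━━━━━━━━━┗━━━━━━━━━━━━━━━━
                                       
                                       
                                       
                                       
                                       
                                       
                                       


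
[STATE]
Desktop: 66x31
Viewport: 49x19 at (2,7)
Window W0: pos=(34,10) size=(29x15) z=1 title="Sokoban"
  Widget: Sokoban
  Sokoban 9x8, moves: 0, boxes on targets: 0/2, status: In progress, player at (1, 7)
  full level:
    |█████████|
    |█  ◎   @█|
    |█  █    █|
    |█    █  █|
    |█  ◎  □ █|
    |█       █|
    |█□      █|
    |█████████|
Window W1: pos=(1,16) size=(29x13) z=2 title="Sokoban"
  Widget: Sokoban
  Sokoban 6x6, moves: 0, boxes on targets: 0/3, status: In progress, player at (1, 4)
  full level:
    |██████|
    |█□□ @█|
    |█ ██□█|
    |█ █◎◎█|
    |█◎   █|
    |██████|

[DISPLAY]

                                                 
                                                 
                                                 
                                ┏━━━━━━━━━━━━━━━━
                                ┃ Sokoban        
                                ┠────────────────
                                ┃█████████       
                                ┃█  ◎   @█       
                                ┃█  █    █       
━━━━━━━━━━━━━━━━━━━━━━━━━━━┓    ┃█    █  █       
 Sokoban                   ┃    ┃█  ◎  □ █       
───────────────────────────┨    ┃█       █       
██████                     ┃    ┃█□      █       
█□□ @█                     ┃    ┃█████████       
█ ██□█                     ┃    ┃Moves: 0  0/2   
█ █◎◎█                     ┃    ┃                
█◎   █                     ┃    ┃                
██████                     ┃    ┗━━━━━━━━━━━━━━━━
Moves: 0  0/3              ┃                     


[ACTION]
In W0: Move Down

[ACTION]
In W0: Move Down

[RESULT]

                                                 
                                                 
                                                 
                                ┏━━━━━━━━━━━━━━━━
                                ┃ Sokoban        
                                ┠────────────────
                                ┃█████████       
                                ┃█  ◎    █       
                                ┃█  █    █       
━━━━━━━━━━━━━━━━━━━━━━━━━━━┓    ┃█    █ @█       
 Sokoban                   ┃    ┃█  ◎  □ █       
───────────────────────────┨    ┃█       █       
██████                     ┃    ┃█□      █       
█□□ @█                     ┃    ┃█████████       
█ ██□█                     ┃    ┃Moves: 2  0/2   
█ █◎◎█                     ┃    ┃                
█◎   █                     ┃    ┃                
██████                     ┃    ┗━━━━━━━━━━━━━━━━
Moves: 0  0/3              ┃                     


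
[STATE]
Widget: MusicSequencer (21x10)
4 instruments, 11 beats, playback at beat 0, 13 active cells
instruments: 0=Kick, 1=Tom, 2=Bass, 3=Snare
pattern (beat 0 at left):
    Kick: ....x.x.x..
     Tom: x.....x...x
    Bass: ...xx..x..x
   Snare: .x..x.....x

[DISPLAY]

      ▼1234567890    
  Kick····█·█·█··    
   Tom█·····█···█    
  Bass···██··█··█    
 Snare·█··█·····█    
                     
                     
                     
                     
                     


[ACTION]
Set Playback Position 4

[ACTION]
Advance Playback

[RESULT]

      01234▼67890    
  Kick····█·█·█··    
   Tom█·····█···█    
  Bass···██··█··█    
 Snare·█··█·····█    
                     
                     
                     
                     
                     


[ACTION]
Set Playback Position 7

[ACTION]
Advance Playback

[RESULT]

      01234567▼90    
  Kick····█·█·█··    
   Tom█·····█···█    
  Bass···██··█··█    
 Snare·█··█·····█    
                     
                     
                     
                     
                     


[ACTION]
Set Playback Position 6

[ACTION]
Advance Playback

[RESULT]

      0123456▼890    
  Kick····█·█·█··    
   Tom█·····█···█    
  Bass···██··█··█    
 Snare·█··█·····█    
                     
                     
                     
                     
                     


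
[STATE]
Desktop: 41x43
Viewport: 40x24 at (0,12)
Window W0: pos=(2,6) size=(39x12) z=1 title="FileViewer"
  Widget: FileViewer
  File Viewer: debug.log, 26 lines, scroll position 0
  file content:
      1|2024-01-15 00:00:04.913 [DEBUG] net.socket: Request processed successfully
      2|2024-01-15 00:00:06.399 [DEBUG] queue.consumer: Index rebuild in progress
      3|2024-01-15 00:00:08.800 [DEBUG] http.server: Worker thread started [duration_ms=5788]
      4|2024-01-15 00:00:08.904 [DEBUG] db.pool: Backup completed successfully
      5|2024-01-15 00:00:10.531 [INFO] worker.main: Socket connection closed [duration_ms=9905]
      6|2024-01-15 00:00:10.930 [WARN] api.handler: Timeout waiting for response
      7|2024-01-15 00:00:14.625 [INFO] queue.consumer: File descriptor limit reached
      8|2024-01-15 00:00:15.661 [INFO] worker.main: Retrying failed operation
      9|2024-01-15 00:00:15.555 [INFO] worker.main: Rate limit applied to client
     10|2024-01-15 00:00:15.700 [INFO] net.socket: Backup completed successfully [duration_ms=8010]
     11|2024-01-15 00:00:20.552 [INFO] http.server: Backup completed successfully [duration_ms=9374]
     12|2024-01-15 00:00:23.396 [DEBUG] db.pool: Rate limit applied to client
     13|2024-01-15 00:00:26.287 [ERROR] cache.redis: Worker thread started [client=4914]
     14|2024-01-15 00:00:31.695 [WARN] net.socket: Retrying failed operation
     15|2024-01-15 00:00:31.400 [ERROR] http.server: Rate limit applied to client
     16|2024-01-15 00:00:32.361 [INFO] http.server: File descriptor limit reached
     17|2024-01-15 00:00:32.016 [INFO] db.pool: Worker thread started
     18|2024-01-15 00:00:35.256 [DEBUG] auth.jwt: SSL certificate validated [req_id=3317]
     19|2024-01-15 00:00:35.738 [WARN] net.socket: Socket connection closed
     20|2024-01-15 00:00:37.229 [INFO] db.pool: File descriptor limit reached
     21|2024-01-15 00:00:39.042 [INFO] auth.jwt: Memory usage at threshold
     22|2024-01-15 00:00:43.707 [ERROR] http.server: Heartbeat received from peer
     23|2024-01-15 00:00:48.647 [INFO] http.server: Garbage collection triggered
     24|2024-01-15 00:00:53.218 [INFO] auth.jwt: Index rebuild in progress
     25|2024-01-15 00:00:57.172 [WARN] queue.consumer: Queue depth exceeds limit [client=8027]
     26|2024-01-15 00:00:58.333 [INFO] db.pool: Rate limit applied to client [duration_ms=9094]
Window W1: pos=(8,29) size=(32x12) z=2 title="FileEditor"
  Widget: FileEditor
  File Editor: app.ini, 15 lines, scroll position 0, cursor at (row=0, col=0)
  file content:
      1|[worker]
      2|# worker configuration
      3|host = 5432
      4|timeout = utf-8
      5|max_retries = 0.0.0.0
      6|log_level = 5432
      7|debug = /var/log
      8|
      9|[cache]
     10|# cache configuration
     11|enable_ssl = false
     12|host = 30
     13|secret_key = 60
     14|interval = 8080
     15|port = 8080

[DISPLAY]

  ┃2024-01-15 00:00:08.904 [DEBUG] db.p░
  ┃2024-01-15 00:00:10.531 [INFO] worke░
  ┃2024-01-15 00:00:10.930 [WARN] api.h░
  ┃2024-01-15 00:00:14.625 [INFO] queue░
  ┃2024-01-15 00:00:15.661 [INFO] worke▼
  ┗━━━━━━━━━━━━━━━━━━━━━━━━━━━━━━━━━━━━━
                                        
                                        
                                        
                                        
                                        
                                        
                                        
                                        
                                        
                                        
                                        
        ┏━━━━━━━━━━━━━━━━━━━━━━━━━━━━━━┓
        ┃ FileEditor                   ┃
        ┠──────────────────────────────┨
        ┃█worker]                     ▲┃
        ┃# worker configuration       █┃
        ┃host = 5432                  ░┃
        ┃timeout = utf-8              ░┃


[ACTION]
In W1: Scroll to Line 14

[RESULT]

  ┃2024-01-15 00:00:08.904 [DEBUG] db.p░
  ┃2024-01-15 00:00:10.531 [INFO] worke░
  ┃2024-01-15 00:00:10.930 [WARN] api.h░
  ┃2024-01-15 00:00:14.625 [INFO] queue░
  ┃2024-01-15 00:00:15.661 [INFO] worke▼
  ┗━━━━━━━━━━━━━━━━━━━━━━━━━━━━━━━━━━━━━
                                        
                                        
                                        
                                        
                                        
                                        
                                        
                                        
                                        
                                        
                                        
        ┏━━━━━━━━━━━━━━━━━━━━━━━━━━━━━━┓
        ┃ FileEditor                   ┃
        ┠──────────────────────────────┨
        ┃                             ▲┃
        ┃[cache]                      ░┃
        ┃# cache configuration        ░┃
        ┃enable_ssl = false           ░┃


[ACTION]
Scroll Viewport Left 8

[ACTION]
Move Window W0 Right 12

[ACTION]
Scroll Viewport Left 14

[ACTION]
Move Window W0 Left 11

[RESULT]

┃2024-01-15 00:00:08.904 [DEBUG] db.p░┃ 
┃2024-01-15 00:00:10.531 [INFO] worke░┃ 
┃2024-01-15 00:00:10.930 [WARN] api.h░┃ 
┃2024-01-15 00:00:14.625 [INFO] queue░┃ 
┃2024-01-15 00:00:15.661 [INFO] worke▼┃ 
┗━━━━━━━━━━━━━━━━━━━━━━━━━━━━━━━━━━━━━┛ 
                                        
                                        
                                        
                                        
                                        
                                        
                                        
                                        
                                        
                                        
                                        
        ┏━━━━━━━━━━━━━━━━━━━━━━━━━━━━━━┓
        ┃ FileEditor                   ┃
        ┠──────────────────────────────┨
        ┃                             ▲┃
        ┃[cache]                      ░┃
        ┃# cache configuration        ░┃
        ┃enable_ssl = false           ░┃
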